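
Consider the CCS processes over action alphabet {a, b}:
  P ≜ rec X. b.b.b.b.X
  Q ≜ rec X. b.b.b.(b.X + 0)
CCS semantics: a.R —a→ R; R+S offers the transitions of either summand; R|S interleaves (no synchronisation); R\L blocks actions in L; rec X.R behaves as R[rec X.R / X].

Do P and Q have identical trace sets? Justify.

YES

Reachable graph of P (4 states):
  s0 = rec X. b.b.b.b.X has moves =b=> s1
  s1 = b.b.b.(rec X. b.b.b.b.X) has moves =b=> s2
  s2 = b.b.(rec X. b.b.b.b.X) has moves =b=> s3
  s3 = b.(rec X. b.b.b.b.X) has moves =b=> s0
Reachable graph of Q (4 states):
  t0 = rec X. b.b.b.(b.X + 0) has moves =b=> t1
  t1 = b.b.(b.(rec X. b.b.b.(b.X + 0)) + 0) has moves =b=> t2
  t2 = b.(b.(rec X. b.b.b.(b.X + 0)) + 0) has moves =b=> t3
  t3 = b.(rec X. b.b.b.(b.X + 0)) + 0 has moves =b=> t0
Bisimilarity quotient blocks:
  B0 = {s0, s1, s2, s3, t0, t1, t2, t3}
s0 ∈ B0, t0 ∈ B0 → same block
Bisimilar ⇒ trace-equivalent.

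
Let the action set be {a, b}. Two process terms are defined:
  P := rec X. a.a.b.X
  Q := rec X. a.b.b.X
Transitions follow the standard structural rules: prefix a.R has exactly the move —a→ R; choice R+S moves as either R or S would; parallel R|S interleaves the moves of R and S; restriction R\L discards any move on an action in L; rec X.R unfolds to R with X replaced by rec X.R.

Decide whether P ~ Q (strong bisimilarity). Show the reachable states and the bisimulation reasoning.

NO

Reachable graph of P (3 states):
  m0 = rec X. a.a.b.X has moves --a--▸ m1
  m1 = a.b.(rec X. a.a.b.X) has moves --a--▸ m2
  m2 = b.(rec X. a.a.b.X) has moves --b--▸ m0
Reachable graph of Q (3 states):
  n0 = rec X. a.b.b.X has moves --a--▸ n1
  n1 = b.b.(rec X. a.b.b.X) has moves --b--▸ n2
  n2 = b.(rec X. a.b.b.X) has moves --b--▸ n0
Coarsest stable partition (strong bisimilarity classes):
  B0 = {m0}
  B1 = {m1}
  B2 = {m2}
  B3 = {n0}
  B4 = {n1}
  B5 = {n2}
m0 ∈ B0, n0 ∈ B3 → different blocks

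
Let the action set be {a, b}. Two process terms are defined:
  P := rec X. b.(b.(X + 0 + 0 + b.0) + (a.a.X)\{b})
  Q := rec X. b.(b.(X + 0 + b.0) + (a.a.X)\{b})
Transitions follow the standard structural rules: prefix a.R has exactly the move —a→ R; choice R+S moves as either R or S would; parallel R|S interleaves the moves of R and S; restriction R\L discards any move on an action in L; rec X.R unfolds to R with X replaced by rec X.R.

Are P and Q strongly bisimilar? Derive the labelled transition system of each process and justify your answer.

Reachable graph of P (6 states):
  s0 = rec X. b.(b.(X + 0 + 0 + b.0) + (a.a.X)\{b}) has moves ··b··> s1
  s1 = b.((rec X. b.(b.(X + 0 + 0 + b.0) + (a.a.X)\{b})) + 0 + 0 + b.0) + (a.a.(rec X. b.(b.(X + 0 + 0 + b.0) + (a.a.X)\{b})))\{b} has moves ··a··> s2, ··b··> s3
  s2 = (a.(rec X. b.(b.(X + 0 + 0 + b.0) + (a.a.X)\{b})))\{b} has moves ··a··> s4
  s3 = (rec X. b.(b.(X + 0 + 0 + b.0) + (a.a.X)\{b})) + 0 + 0 + b.0 has moves ··b··> s1, ··b··> s5
  s4 = (rec X. b.(b.(X + 0 + 0 + b.0) + (a.a.X)\{b}))\{b} has moves deadlocked
  s5 = 0 has moves deadlocked
Reachable graph of Q (6 states):
  t0 = rec X. b.(b.(X + 0 + b.0) + (a.a.X)\{b}) has moves ··b··> t1
  t1 = b.((rec X. b.(b.(X + 0 + b.0) + (a.a.X)\{b})) + 0 + b.0) + (a.a.(rec X. b.(b.(X + 0 + b.0) + (a.a.X)\{b})))\{b} has moves ··a··> t2, ··b··> t3
  t2 = (a.(rec X. b.(b.(X + 0 + b.0) + (a.a.X)\{b})))\{b} has moves ··a··> t4
  t3 = (rec X. b.(b.(X + 0 + b.0) + (a.a.X)\{b})) + 0 + b.0 has moves ··b··> t1, ··b··> t5
  t4 = (rec X. b.(b.(X + 0 + b.0) + (a.a.X)\{b}))\{b} has moves deadlocked
  t5 = 0 has moves deadlocked
Partition-refinement fixed point:
  B0 = {s0, t0}
  B1 = {s1, t1}
  B2 = {s2, t2}
  B3 = {s4, s5, t4, t5}
  B4 = {s3, t3}
s0 ∈ B0, t0 ∈ B0 → same block

bisimilar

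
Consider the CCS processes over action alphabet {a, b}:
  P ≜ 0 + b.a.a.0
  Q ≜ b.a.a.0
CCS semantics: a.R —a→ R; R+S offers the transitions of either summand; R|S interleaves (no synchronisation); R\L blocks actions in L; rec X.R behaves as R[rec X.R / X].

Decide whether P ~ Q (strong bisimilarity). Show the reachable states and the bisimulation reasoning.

P ~ Q

LTS(P): 4 reachable states
  p0 = 0 + b.a.a.0 has moves =b=> p1
  p1 = a.a.0 has moves =a=> p2
  p2 = a.0 has moves =a=> p3
  p3 = 0 has moves ·
LTS(Q): 4 reachable states
  q0 = b.a.a.0 has moves =b=> q1
  q1 = a.a.0 has moves =a=> q2
  q2 = a.0 has moves =a=> q3
  q3 = 0 has moves ·
Coarsest stable partition (strong bisimilarity classes):
  B0 = {p0, q0}
  B1 = {p1, q1}
  B2 = {p2, q2}
  B3 = {p3, q3}
p0 ∈ B0, q0 ∈ B0 → same block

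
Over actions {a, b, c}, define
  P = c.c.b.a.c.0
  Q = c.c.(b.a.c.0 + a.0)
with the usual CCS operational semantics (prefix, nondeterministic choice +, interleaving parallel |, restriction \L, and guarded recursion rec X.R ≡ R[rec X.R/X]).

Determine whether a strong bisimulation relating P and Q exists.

not bisimilar

LTS(P): 6 reachable states
  u0 = c.c.b.a.c.0 ⊢ -c-> u1
  u1 = c.b.a.c.0 ⊢ -c-> u2
  u2 = b.a.c.0 ⊢ -b-> u3
  u3 = a.c.0 ⊢ -a-> u4
  u4 = c.0 ⊢ -c-> u5
  u5 = 0 ⊢ ·
LTS(Q): 6 reachable states
  v0 = c.c.(b.a.c.0 + a.0) ⊢ -c-> v1
  v1 = c.(b.a.c.0 + a.0) ⊢ -c-> v2
  v2 = b.a.c.0 + a.0 ⊢ -a-> v3, -b-> v4
  v3 = 0 ⊢ ·
  v4 = a.c.0 ⊢ -a-> v5
  v5 = c.0 ⊢ -c-> v3
Coarsest stable partition (strong bisimilarity classes):
  B0 = {u0}
  B1 = {u1}
  B2 = {u2}
  B3 = {u3, v4}
  B4 = {u4, v5}
  B5 = {u5, v3}
  B6 = {v0}
  B7 = {v1}
  B8 = {v2}
u0 ∈ B0, v0 ∈ B6 → different blocks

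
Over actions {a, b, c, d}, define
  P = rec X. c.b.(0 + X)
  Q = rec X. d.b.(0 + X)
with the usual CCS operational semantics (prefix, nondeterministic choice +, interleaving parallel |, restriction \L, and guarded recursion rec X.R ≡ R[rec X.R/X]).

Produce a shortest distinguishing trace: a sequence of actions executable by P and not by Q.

c

Reachable graph of P (3 states):
  m0 = rec X. c.b.(0 + X) has moves —c→ m1
  m1 = b.(0 + (rec X. c.b.(0 + X))) has moves —b→ m2
  m2 = 0 + (rec X. c.b.(0 + X)) has moves —c→ m1
Reachable graph of Q (3 states):
  n0 = rec X. d.b.(0 + X) has moves —d→ n1
  n1 = b.(0 + (rec X. d.b.(0 + X))) has moves —b→ n2
  n2 = 0 + (rec X. d.b.(0 + X)) has moves —d→ n1
Executing c from P (initial set {m0}):
  [1] c ⇒ {m1}
  ✓ P
Executing c from Q (initial set {n0}):
  [1] c ⇒ no successor for Q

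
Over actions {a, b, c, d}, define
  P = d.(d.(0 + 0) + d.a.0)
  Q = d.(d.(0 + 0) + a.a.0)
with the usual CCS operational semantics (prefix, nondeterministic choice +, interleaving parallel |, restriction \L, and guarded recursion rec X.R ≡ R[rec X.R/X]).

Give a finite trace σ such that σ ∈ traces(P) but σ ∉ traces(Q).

dda

P's transition system — 5 states:
  m0 = d.(d.(0 + 0) + d.a.0) ⊢ —d→ m1
  m1 = d.(0 + 0) + d.a.0 ⊢ —d→ m2, —d→ m3
  m2 = 0 + 0 ⊢ ·
  m3 = a.0 ⊢ —a→ m4
  m4 = 0 ⊢ ·
Q's transition system — 5 states:
  n0 = d.(d.(0 + 0) + a.a.0) ⊢ —d→ n1
  n1 = d.(0 + 0) + a.a.0 ⊢ —a→ n2, —d→ n3
  n2 = a.0 ⊢ —a→ n4
  n3 = 0 + 0 ⊢ ·
  n4 = 0 ⊢ ·
Trace ⟨dda⟩ through P, begin at {m0}:
  after d @ step 1: {m1}
  after d @ step 2: {m2, m3}
  after a @ step 3: {m4}
  ✓ P
Trace ⟨dda⟩ through Q, begin at {n0}:
  after d @ step 1: {n1}
  after d @ step 2: {n3}
  after a @ step 3: ∅ (Q stuck)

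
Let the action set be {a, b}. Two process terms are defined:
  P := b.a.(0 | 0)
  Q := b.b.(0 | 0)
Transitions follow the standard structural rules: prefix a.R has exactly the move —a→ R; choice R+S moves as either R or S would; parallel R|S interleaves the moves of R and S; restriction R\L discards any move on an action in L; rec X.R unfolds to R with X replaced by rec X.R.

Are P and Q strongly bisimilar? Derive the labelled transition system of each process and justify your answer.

LTS(P): 3 reachable states
  s0 = b.a.(0 | 0) :: =b=> s1
  s1 = a.(0 | 0) :: =a=> s2
  s2 = 0 | 0 :: (no moves)
LTS(Q): 3 reachable states
  t0 = b.b.(0 | 0) :: =b=> t1
  t1 = b.(0 | 0) :: =b=> t2
  t2 = 0 | 0 :: (no moves)
Coarsest stable partition (strong bisimilarity classes):
  B0 = {s0}
  B1 = {s1}
  B2 = {s2, t2}
  B3 = {t0}
  B4 = {t1}
s0 ∈ B0, t0 ∈ B3 → different blocks

P ≁ Q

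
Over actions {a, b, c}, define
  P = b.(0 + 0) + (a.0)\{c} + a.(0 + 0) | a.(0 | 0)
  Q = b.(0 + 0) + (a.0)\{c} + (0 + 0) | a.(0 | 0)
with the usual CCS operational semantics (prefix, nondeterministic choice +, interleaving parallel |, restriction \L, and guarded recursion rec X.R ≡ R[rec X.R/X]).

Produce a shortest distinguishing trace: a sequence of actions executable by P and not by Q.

LTS(P): 6 reachable states
  u0 = b.(0 + 0) + (a.0)\{c} + a.(0 + 0) | a.(0 | 0) | -a-> u1, -a-> u2, -a-> u3, -b-> u4
  u1 = (0 + 0) | a.(0 | 0) | -a-> u5
  u2 = 0\{c} | (no moves)
  u3 = a.(0 + 0) | (0 | 0) | -a-> u5
  u4 = 0 + 0 | (no moves)
  u5 = (0 + 0) | (0 | 0) | (no moves)
LTS(Q): 4 reachable states
  v0 = b.(0 + 0) + (a.0)\{c} + (0 + 0) | a.(0 | 0) | -a-> v1, -a-> v2, -b-> v3
  v1 = (0 + 0) | (0 | 0) | (no moves)
  v2 = 0\{c} | (no moves)
  v3 = 0 + 0 | (no moves)
Executing aa from P (initial set {u0}):
  step 1 (a): {u1, u2, u3}
  step 2 (a): {u5}
  — P admits the full trace.
Executing aa from Q (initial set {v0}):
  step 1 (a): {v1, v2}
  step 2 (a): no successor for Q

aa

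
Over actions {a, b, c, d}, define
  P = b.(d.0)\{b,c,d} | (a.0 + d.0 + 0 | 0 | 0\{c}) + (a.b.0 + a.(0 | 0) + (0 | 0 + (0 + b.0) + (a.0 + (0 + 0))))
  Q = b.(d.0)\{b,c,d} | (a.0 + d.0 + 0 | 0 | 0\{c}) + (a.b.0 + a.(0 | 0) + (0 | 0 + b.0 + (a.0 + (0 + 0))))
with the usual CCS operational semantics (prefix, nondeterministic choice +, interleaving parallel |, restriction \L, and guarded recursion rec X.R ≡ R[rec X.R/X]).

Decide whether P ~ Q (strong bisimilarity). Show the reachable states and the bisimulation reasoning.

YES

Reachable graph of P (7 states):
  s0 = b.(d.0)\{b,c,d} | (a.0 + d.0 + 0 | 0 | 0\{c}) + (a.b.0 + a.(0 | 0) + (0 | 0 + (0 + b.0) + (a.0 + (0 + 0)))) | ··a··> s1, ··a··> s2, ··a··> s3, ··a··> s4, ··b··> s1, ··b··> s5, ··d··> s3
  s1 = 0 | (no moves)
  s2 = 0 | 0 | (no moves)
  s3 = b.(d.0)\{b,c,d} | 0 | ··b··> s6
  s4 = b.0 | ··b··> s1
  s5 = (d.0)\{b,c,d} | (a.0 + d.0 + 0 | 0 | 0\{c}) | ··a··> s6, ··d··> s6
  s6 = (d.0)\{b,c,d} | 0 | (no moves)
Reachable graph of Q (7 states):
  t0 = b.(d.0)\{b,c,d} | (a.0 + d.0 + 0 | 0 | 0\{c}) + (a.b.0 + a.(0 | 0) + (0 | 0 + b.0 + (a.0 + (0 + 0)))) | ··a··> t1, ··a··> t2, ··a··> t3, ··a··> t4, ··b··> t1, ··b··> t5, ··d··> t3
  t1 = 0 | (no moves)
  t2 = 0 | 0 | (no moves)
  t3 = b.(d.0)\{b,c,d} | 0 | ··b··> t6
  t4 = b.0 | ··b··> t1
  t5 = (d.0)\{b,c,d} | (a.0 + d.0 + 0 | 0 | 0\{c}) | ··a··> t6, ··d··> t6
  t6 = (d.0)\{b,c,d} | 0 | (no moves)
Bisimilarity quotient blocks:
  B0 = {s0, t0}
  B1 = {s1, s2, s6, t1, t2, t6}
  B2 = {s3, s4, t3, t4}
  B3 = {s5, t5}
s0 ∈ B0, t0 ∈ B0 → same block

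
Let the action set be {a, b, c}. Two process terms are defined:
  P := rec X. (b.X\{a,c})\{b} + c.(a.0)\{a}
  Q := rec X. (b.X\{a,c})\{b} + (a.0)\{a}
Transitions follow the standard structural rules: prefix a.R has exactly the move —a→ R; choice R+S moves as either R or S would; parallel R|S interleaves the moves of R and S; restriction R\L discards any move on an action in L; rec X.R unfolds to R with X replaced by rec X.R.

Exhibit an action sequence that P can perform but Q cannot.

c

P's transition system — 2 states:
  p0 = rec X. (b.X\{a,c})\{b} + c.(a.0)\{a} → -c-> p1
  p1 = (a.0)\{a} → deadlocked
Q's transition system — 1 states:
  q0 = rec X. (b.X\{a,c})\{b} + (a.0)\{a} → deadlocked
Executing c from P (initial set {p0}):
  after c @ step 1: {p1}
  — P admits the full trace.
Executing c from Q (initial set {q0}):
  after c @ step 1: ∅ (Q stuck)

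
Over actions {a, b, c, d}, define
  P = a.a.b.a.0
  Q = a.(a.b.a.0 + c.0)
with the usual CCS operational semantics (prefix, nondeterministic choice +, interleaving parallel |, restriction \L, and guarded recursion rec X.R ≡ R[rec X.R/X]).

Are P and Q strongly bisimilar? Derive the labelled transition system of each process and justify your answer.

not bisimilar

Reachable graph of P (5 states):
  u0 = a.a.b.a.0 | -a-> u1
  u1 = a.b.a.0 | -a-> u2
  u2 = b.a.0 | -b-> u3
  u3 = a.0 | -a-> u4
  u4 = 0 | (no moves)
Reachable graph of Q (5 states):
  v0 = a.(a.b.a.0 + c.0) | -a-> v1
  v1 = a.b.a.0 + c.0 | -a-> v2, -c-> v3
  v2 = b.a.0 | -b-> v4
  v3 = 0 | (no moves)
  v4 = a.0 | -a-> v3
Bisimilarity quotient blocks:
  B0 = {u0}
  B1 = {u1}
  B2 = {u2, v2}
  B3 = {u3, v4}
  B4 = {u4, v3}
  B5 = {v0}
  B6 = {v1}
u0 ∈ B0, v0 ∈ B5 → different blocks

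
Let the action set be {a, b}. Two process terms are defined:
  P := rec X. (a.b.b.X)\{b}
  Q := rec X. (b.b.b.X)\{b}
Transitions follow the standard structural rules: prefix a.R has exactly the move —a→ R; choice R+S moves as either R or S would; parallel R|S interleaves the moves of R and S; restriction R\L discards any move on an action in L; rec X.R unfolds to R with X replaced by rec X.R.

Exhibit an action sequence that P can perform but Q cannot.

Reachable graph of P (2 states):
  u0 = rec X. (a.b.b.X)\{b} → =a=> u1
  u1 = (b.b.(rec X. (a.b.b.X)\{b}))\{b} → deadlocked
Reachable graph of Q (1 states):
  v0 = rec X. (b.b.b.X)\{b} → deadlocked
Run σ = ⟨a⟩ on P: start {u0}
  [1] a ⇒ {u1}
  ✓ P
Run σ = ⟨a⟩ on Q: start {v0}
  [1] a ⇒ no successor for Q

a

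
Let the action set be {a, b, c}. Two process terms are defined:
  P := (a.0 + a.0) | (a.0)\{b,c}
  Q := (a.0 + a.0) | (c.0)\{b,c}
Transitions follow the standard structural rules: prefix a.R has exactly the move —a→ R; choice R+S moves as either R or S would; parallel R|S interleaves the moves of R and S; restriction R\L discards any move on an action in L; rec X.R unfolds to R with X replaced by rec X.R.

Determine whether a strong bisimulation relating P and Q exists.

NO

LTS(P): 4 reachable states
  p0 = (a.0 + a.0) | (a.0)\{b,c} :: =a=> p1, =a=> p2
  p1 = (a.0 + a.0) | 0\{b,c} :: =a=> p3
  p2 = 0 | (a.0)\{b,c} :: =a=> p3
  p3 = 0 | 0\{b,c} :: ·
LTS(Q): 2 reachable states
  q0 = (a.0 + a.0) | (c.0)\{b,c} :: =a=> q1
  q1 = 0 | (c.0)\{b,c} :: ·
Coarsest stable partition (strong bisimilarity classes):
  B0 = {p0}
  B1 = {p1, p2, q0}
  B2 = {p3, q1}
p0 ∈ B0, q0 ∈ B1 → different blocks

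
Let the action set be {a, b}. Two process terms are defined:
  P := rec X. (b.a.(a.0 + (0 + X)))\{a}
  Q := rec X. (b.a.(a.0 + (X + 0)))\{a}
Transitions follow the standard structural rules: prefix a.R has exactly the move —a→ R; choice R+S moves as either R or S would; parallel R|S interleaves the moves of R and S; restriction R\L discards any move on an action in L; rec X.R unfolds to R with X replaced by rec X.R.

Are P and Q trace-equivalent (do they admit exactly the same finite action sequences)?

P's transition system — 2 states:
  m0 = rec X. (b.a.(a.0 + (0 + X)))\{a} :: ··b··> m1
  m1 = (a.(a.0 + (0 + (rec X. (b.a.(a.0 + (0 + X)))\{a}))))\{a} :: (no moves)
Q's transition system — 2 states:
  n0 = rec X. (b.a.(a.0 + (X + 0)))\{a} :: ··b··> n1
  n1 = (a.(a.0 + ((rec X. (b.a.(a.0 + (X + 0)))\{a}) + 0)))\{a} :: (no moves)
Partition-refinement fixed point:
  B0 = {m0, n0}
  B1 = {m1, n1}
m0 ∈ B0, n0 ∈ B0 → same block
Bisimilar ⇒ trace-equivalent.

trace-equivalent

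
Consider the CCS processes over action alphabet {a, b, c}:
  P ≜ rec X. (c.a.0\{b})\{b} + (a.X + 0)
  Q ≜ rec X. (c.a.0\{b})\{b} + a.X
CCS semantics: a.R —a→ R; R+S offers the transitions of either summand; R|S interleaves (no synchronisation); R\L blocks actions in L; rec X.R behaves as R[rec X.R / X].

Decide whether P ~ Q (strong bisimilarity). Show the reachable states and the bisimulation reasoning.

YES

Reachable graph of P (3 states):
  u0 = rec X. (c.a.0\{b})\{b} + (a.X + 0) | —a→ u0, —c→ u1
  u1 = (a.0\{b})\{b} | —a→ u2
  u2 = 0\{b}\{b} | stopped
Reachable graph of Q (3 states):
  v0 = rec X. (c.a.0\{b})\{b} + a.X | —a→ v0, —c→ v1
  v1 = (a.0\{b})\{b} | —a→ v2
  v2 = 0\{b}\{b} | stopped
Coarsest stable partition (strong bisimilarity classes):
  B0 = {u0, v0}
  B1 = {u1, v1}
  B2 = {u2, v2}
u0 ∈ B0, v0 ∈ B0 → same block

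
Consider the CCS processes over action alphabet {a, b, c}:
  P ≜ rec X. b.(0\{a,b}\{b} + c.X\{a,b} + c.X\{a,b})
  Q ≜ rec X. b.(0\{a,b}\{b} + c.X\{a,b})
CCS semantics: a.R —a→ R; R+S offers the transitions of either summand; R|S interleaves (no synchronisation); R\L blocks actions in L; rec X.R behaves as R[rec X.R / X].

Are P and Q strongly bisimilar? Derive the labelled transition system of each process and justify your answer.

YES

P's transition system — 3 states:
  s0 = rec X. b.(0\{a,b}\{b} + c.X\{a,b} + c.X\{a,b}) :: ··b··> s1
  s1 = 0\{a,b}\{b} + c.(rec X. b.(0\{a,b}\{b} + c.X\{a,b} + c.X\{a,b}))\{a,b} + c.(rec X. b.(0\{a,b}\{b} + c.X\{a,b} + c.X\{a,b}))\{a,b} :: ··c··> s2
  s2 = (rec X. b.(0\{a,b}\{b} + c.X\{a,b} + c.X\{a,b}))\{a,b} :: ∅
Q's transition system — 3 states:
  t0 = rec X. b.(0\{a,b}\{b} + c.X\{a,b}) :: ··b··> t1
  t1 = 0\{a,b}\{b} + c.(rec X. b.(0\{a,b}\{b} + c.X\{a,b}))\{a,b} :: ··c··> t2
  t2 = (rec X. b.(0\{a,b}\{b} + c.X\{a,b}))\{a,b} :: ∅
Bisimilarity quotient blocks:
  B0 = {s0, t0}
  B1 = {s1, t1}
  B2 = {s2, t2}
s0 ∈ B0, t0 ∈ B0 → same block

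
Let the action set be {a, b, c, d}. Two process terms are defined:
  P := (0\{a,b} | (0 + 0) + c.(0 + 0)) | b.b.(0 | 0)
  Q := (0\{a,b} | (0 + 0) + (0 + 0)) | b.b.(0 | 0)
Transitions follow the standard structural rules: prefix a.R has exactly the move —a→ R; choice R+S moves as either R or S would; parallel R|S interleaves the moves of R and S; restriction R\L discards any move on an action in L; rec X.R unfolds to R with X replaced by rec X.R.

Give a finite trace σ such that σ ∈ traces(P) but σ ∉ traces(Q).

c

Reachable graph of P (6 states):
  m0 = (0\{a,b} | (0 + 0) + c.(0 + 0)) | b.b.(0 | 0) → =b=> m1, =c=> m2
  m1 = (0\{a,b} | (0 + 0) + c.(0 + 0)) | b.(0 | 0) → =b=> m3, =c=> m4
  m2 = (0 + 0) | b.b.(0 | 0) → =b=> m4
  m3 = (0\{a,b} | (0 + 0) + c.(0 + 0)) | (0 | 0) → =c=> m5
  m4 = (0 + 0) | b.(0 | 0) → =b=> m5
  m5 = (0 + 0) | (0 | 0) → ·
Reachable graph of Q (3 states):
  n0 = (0\{a,b} | (0 + 0) + (0 + 0)) | b.b.(0 | 0) → =b=> n1
  n1 = (0\{a,b} | (0 + 0) + (0 + 0)) | b.(0 | 0) → =b=> n2
  n2 = (0\{a,b} | (0 + 0) + (0 + 0)) | (0 | 0) → ·
Run σ = ⟨c⟩ on P: start {m0}
  after c @ step 1: {m2}
  — P admits the full trace.
Run σ = ⟨c⟩ on Q: start {n0}
  after c @ step 1: no successor for Q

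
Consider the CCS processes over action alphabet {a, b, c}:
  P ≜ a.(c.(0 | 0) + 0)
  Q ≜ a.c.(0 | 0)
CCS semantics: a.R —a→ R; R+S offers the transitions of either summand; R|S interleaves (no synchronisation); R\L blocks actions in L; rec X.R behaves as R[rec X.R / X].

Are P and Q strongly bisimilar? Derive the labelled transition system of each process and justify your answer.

bisimilar

LTS(P): 3 reachable states
  p0 = a.(c.(0 | 0) + 0) ⊢ ··a··> p1
  p1 = c.(0 | 0) + 0 ⊢ ··c··> p2
  p2 = 0 | 0 ⊢ (no moves)
LTS(Q): 3 reachable states
  q0 = a.c.(0 | 0) ⊢ ··a··> q1
  q1 = c.(0 | 0) ⊢ ··c··> q2
  q2 = 0 | 0 ⊢ (no moves)
Partition-refinement fixed point:
  B0 = {p0, q0}
  B1 = {p1, q1}
  B2 = {p2, q2}
p0 ∈ B0, q0 ∈ B0 → same block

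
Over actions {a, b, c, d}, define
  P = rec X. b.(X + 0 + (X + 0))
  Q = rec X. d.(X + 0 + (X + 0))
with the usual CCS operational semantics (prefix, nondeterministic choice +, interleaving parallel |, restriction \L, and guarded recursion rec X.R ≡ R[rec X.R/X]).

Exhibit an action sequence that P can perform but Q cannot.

b

Reachable graph of P (2 states):
  u0 = rec X. b.(X + 0 + (X + 0)) | --b--▸ u1
  u1 = (rec X. b.(X + 0 + (X + 0))) + 0 + ((rec X. b.(X + 0 + (X + 0))) + 0) | --b--▸ u1
Reachable graph of Q (2 states):
  v0 = rec X. d.(X + 0 + (X + 0)) | --d--▸ v1
  v1 = (rec X. d.(X + 0 + (X + 0))) + 0 + ((rec X. d.(X + 0 + (X + 0))) + 0) | --d--▸ v1
Trace ⟨b⟩ through P, begin at {u0}:
  step 1 (b): {u1}
  P completes σ.
Trace ⟨b⟩ through Q, begin at {v0}:
  step 1 (b): ∅ (Q stuck)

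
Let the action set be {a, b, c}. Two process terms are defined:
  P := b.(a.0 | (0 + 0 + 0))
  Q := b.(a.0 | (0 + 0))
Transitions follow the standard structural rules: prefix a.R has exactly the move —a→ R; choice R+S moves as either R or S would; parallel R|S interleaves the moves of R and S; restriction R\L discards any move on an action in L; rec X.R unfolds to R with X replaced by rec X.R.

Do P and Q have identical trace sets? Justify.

trace-equivalent

Reachable graph of P (3 states):
  u0 = b.(a.0 | (0 + 0 + 0)) → --b--▸ u1
  u1 = a.0 | (0 + 0 + 0) → --a--▸ u2
  u2 = 0 | (0 + 0 + 0) → stopped
Reachable graph of Q (3 states):
  v0 = b.(a.0 | (0 + 0)) → --b--▸ v1
  v1 = a.0 | (0 + 0) → --a--▸ v2
  v2 = 0 | (0 + 0) → stopped
Partition-refinement fixed point:
  B0 = {u0, v0}
  B1 = {u1, v1}
  B2 = {u2, v2}
u0 ∈ B0, v0 ∈ B0 → same block
Bisimilar ⇒ trace-equivalent.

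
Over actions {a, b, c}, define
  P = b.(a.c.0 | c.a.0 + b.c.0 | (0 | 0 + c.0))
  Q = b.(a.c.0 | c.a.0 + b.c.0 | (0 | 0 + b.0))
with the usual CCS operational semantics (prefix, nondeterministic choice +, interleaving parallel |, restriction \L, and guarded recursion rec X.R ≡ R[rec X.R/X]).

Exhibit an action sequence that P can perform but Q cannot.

P's transition system — 13 states:
  p0 = b.(a.c.0 | c.a.0 + b.c.0 | (0 | 0 + c.0)) | ··b··> p1
  p1 = a.c.0 | c.a.0 + b.c.0 | (0 | 0 + c.0) | ··a··> p2, ··b··> p3, ··c··> p4, ··c··> p5
  p2 = c.0 | c.a.0 | ··c··> p6, ··c··> p7
  p3 = c.0 | (0 | 0 + c.0) | ··c··> p8, ··c··> p9
  p4 = a.c.0 | a.0 | ··a··> p10, ··a··> p7
  p5 = b.c.0 | 0 | ··b··> p9
  p6 = 0 | c.a.0 | ··c··> p11
  p7 = c.0 | a.0 | ··a··> p9, ··c··> p11
  p8 = 0 | (0 | 0 + c.0) | ··c··> p12
  p9 = c.0 | 0 | ··c··> p12
  p10 = a.c.0 | 0 | ··a··> p9
  p11 = 0 | a.0 | ··a··> p12
  p12 = 0 | 0 | stopped
Q's transition system — 13 states:
  q0 = b.(a.c.0 | c.a.0 + b.c.0 | (0 | 0 + b.0)) | ··b··> q1
  q1 = a.c.0 | c.a.0 + b.c.0 | (0 | 0 + b.0) | ··a··> q2, ··b··> q3, ··b··> q4, ··c··> q5
  q2 = c.0 | c.a.0 | ··c··> q6, ··c··> q7
  q3 = b.c.0 | 0 | ··b··> q8
  q4 = c.0 | (0 | 0 + b.0) | ··b··> q8, ··c··> q9
  q5 = a.c.0 | a.0 | ··a··> q10, ··a··> q7
  q6 = 0 | c.a.0 | ··c··> q11
  q7 = c.0 | a.0 | ··a··> q8, ··c··> q11
  q8 = c.0 | 0 | ··c··> q12
  q9 = 0 | (0 | 0 + b.0) | ··b··> q12
  q10 = a.c.0 | 0 | ··a··> q8
  q11 = 0 | a.0 | ··a··> q12
  q12 = 0 | 0 | stopped
Executing bcb from P (initial set {p0}):
  step 1 (b): {p1}
  step 2 (c): {p4, p5}
  step 3 (b): {p9}
  — P admits the full trace.
Executing bcb from Q (initial set {q0}):
  step 1 (b): {q1}
  step 2 (c): {q5}
  step 3 (b): ∅  — Q cannot continue

bcb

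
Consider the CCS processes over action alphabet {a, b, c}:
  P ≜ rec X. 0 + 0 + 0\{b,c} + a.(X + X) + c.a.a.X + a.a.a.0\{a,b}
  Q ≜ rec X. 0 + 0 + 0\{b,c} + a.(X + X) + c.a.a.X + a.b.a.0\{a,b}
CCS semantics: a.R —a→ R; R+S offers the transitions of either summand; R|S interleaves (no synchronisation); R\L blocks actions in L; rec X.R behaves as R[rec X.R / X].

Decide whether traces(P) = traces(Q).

traces(P) ≠ traces(Q) — witness ⟨ab⟩

P's transition system — 7 states:
  p0 = rec X. 0 + 0 + 0\{b,c} + a.(X + X) + c.a.a.X + a.a.a.0\{a,b} → --a--▸ p1, --a--▸ p2, --c--▸ p3
  p1 = (rec X. 0 + 0 + 0\{b,c} + a.(X + X) + c.a.a.X + a.a.a.0\{a,b}) + (rec X. 0 + 0 + 0\{b,c} + a.(X + X) + c.a.a.X + a.a.a.0\{a,b}) → --a--▸ p1, --a--▸ p2, --c--▸ p3
  p2 = a.a.0\{a,b} → --a--▸ p4
  p3 = a.a.(rec X. 0 + 0 + 0\{b,c} + a.(X + X) + c.a.a.X + a.a.a.0\{a,b}) → --a--▸ p5
  p4 = a.0\{a,b} → --a--▸ p6
  p5 = a.(rec X. 0 + 0 + 0\{b,c} + a.(X + X) + c.a.a.X + a.a.a.0\{a,b}) → --a--▸ p0
  p6 = 0\{a,b} → ∅
Q's transition system — 7 states:
  q0 = rec X. 0 + 0 + 0\{b,c} + a.(X + X) + c.a.a.X + a.b.a.0\{a,b} → --a--▸ q1, --a--▸ q2, --c--▸ q3
  q1 = (rec X. 0 + 0 + 0\{b,c} + a.(X + X) + c.a.a.X + a.b.a.0\{a,b}) + (rec X. 0 + 0 + 0\{b,c} + a.(X + X) + c.a.a.X + a.b.a.0\{a,b}) → --a--▸ q1, --a--▸ q2, --c--▸ q3
  q2 = b.a.0\{a,b} → --b--▸ q4
  q3 = a.a.(rec X. 0 + 0 + 0\{b,c} + a.(X + X) + c.a.a.X + a.b.a.0\{a,b}) → --a--▸ q5
  q4 = a.0\{a,b} → --a--▸ q6
  q5 = a.(rec X. 0 + 0 + 0\{b,c} + a.(X + X) + c.a.a.X + a.b.a.0\{a,b}) → --a--▸ q0
  q6 = 0\{a,b} → ∅
Executing ab from Q (initial set {q0}):
  step 1 (a): {q1, q2}
  step 2 (b): {q4}
  ✓ Q
Executing ab from P (initial set {p0}):
  step 1 (a): {p1, p2}
  step 2 (b): no successor for P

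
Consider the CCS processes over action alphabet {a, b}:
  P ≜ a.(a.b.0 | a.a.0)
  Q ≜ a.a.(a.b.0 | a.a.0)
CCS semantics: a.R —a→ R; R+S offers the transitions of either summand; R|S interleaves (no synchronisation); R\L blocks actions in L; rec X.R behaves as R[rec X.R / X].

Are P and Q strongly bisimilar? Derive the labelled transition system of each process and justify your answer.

LTS(P): 10 reachable states
  u0 = a.(a.b.0 | a.a.0) :: =a=> u1
  u1 = a.b.0 | a.a.0 :: =a=> u2, =a=> u3
  u2 = a.b.0 | a.0 :: =a=> u4, =a=> u5
  u3 = b.0 | a.a.0 :: =a=> u5, =b=> u6
  u4 = a.b.0 | 0 :: =a=> u7
  u5 = b.0 | a.0 :: =a=> u7, =b=> u8
  u6 = 0 | a.a.0 :: =a=> u8
  u7 = b.0 | 0 :: =b=> u9
  u8 = 0 | a.0 :: =a=> u9
  u9 = 0 | 0 :: ·
LTS(Q): 11 reachable states
  v0 = a.a.(a.b.0 | a.a.0) :: =a=> v1
  v1 = a.(a.b.0 | a.a.0) :: =a=> v2
  v2 = a.b.0 | a.a.0 :: =a=> v3, =a=> v4
  v3 = a.b.0 | a.0 :: =a=> v5, =a=> v6
  v4 = b.0 | a.a.0 :: =a=> v6, =b=> v7
  v5 = a.b.0 | 0 :: =a=> v8
  v6 = b.0 | a.0 :: =a=> v8, =b=> v9
  v7 = 0 | a.a.0 :: =a=> v9
  v8 = b.0 | 0 :: =b=> v10
  v9 = 0 | a.0 :: =a=> v10
  v10 = 0 | 0 :: ·
Partition-refinement fixed point:
  B0 = {u0, v1}
  B1 = {u1, v2}
  B2 = {u3, v4}
  B3 = {u5, v6}
  B4 = {u8, v9}
  B5 = {u9, v10}
  B6 = {u7, v8}
  B7 = {u6, v7}
  B8 = {u2, v3}
  B9 = {u4, v5}
  B10 = {v0}
u0 ∈ B0, v0 ∈ B10 → different blocks

P ≁ Q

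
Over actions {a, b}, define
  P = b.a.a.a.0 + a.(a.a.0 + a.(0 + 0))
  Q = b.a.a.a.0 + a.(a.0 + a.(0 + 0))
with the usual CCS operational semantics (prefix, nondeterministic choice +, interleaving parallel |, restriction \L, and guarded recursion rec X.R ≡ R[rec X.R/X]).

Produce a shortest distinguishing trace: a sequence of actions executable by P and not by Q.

aaa

LTS(P): 7 reachable states
  s0 = b.a.a.a.0 + a.(a.a.0 + a.(0 + 0)) ⊢ ··a··> s1, ··b··> s2
  s1 = a.a.0 + a.(0 + 0) ⊢ ··a··> s3, ··a··> s4
  s2 = a.a.a.0 ⊢ ··a··> s5
  s3 = 0 + 0 ⊢ ∅
  s4 = a.0 ⊢ ··a··> s6
  s5 = a.a.0 ⊢ ··a··> s4
  s6 = 0 ⊢ ∅
LTS(Q): 7 reachable states
  t0 = b.a.a.a.0 + a.(a.0 + a.(0 + 0)) ⊢ ··a··> t1, ··b··> t2
  t1 = a.0 + a.(0 + 0) ⊢ ··a··> t3, ··a··> t4
  t2 = a.a.a.0 ⊢ ··a··> t5
  t3 = 0 ⊢ ∅
  t4 = 0 + 0 ⊢ ∅
  t5 = a.a.0 ⊢ ··a··> t6
  t6 = a.0 ⊢ ··a··> t3
Trace ⟨aaa⟩ through P, begin at {s0}:
  step 1 (a): {s1}
  step 2 (a): {s3, s4}
  step 3 (a): {s6}
  — P admits the full trace.
Trace ⟨aaa⟩ through Q, begin at {t0}:
  step 1 (a): {t1}
  step 2 (a): {t3, t4}
  step 3 (a): no successor for Q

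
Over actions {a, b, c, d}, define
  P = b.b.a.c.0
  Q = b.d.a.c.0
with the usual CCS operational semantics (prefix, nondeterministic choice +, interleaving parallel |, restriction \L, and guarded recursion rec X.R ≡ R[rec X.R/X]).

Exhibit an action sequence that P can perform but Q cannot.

LTS(P): 5 reachable states
  p0 = b.b.a.c.0 has moves —b→ p1
  p1 = b.a.c.0 has moves —b→ p2
  p2 = a.c.0 has moves —a→ p3
  p3 = c.0 has moves —c→ p4
  p4 = 0 has moves ∅
LTS(Q): 5 reachable states
  q0 = b.d.a.c.0 has moves —b→ q1
  q1 = d.a.c.0 has moves —d→ q2
  q2 = a.c.0 has moves —a→ q3
  q3 = c.0 has moves —c→ q4
  q4 = 0 has moves ∅
Trace ⟨bb⟩ through P, begin at {p0}:
  step 1 (b): {p1}
  step 2 (b): {p2}
  P completes σ.
Trace ⟨bb⟩ through Q, begin at {q0}:
  step 1 (b): {q1}
  step 2 (b): ∅ (Q stuck)

bb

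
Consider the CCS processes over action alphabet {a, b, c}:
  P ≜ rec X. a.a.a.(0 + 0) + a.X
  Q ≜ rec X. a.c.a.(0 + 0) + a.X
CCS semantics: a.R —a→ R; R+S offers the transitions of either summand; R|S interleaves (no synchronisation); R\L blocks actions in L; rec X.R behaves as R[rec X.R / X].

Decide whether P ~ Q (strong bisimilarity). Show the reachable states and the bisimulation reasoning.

P's transition system — 4 states:
  m0 = rec X. a.a.a.(0 + 0) + a.X | ··a··> m0, ··a··> m1
  m1 = a.a.(0 + 0) | ··a··> m2
  m2 = a.(0 + 0) | ··a··> m3
  m3 = 0 + 0 | deadlocked
Q's transition system — 4 states:
  n0 = rec X. a.c.a.(0 + 0) + a.X | ··a··> n0, ··a··> n1
  n1 = c.a.(0 + 0) | ··c··> n2
  n2 = a.(0 + 0) | ··a··> n3
  n3 = 0 + 0 | deadlocked
Coarsest stable partition (strong bisimilarity classes):
  B0 = {m0}
  B1 = {m1}
  B2 = {m2, n2}
  B3 = {m3, n3}
  B4 = {n0}
  B5 = {n1}
m0 ∈ B0, n0 ∈ B4 → different blocks

not bisimilar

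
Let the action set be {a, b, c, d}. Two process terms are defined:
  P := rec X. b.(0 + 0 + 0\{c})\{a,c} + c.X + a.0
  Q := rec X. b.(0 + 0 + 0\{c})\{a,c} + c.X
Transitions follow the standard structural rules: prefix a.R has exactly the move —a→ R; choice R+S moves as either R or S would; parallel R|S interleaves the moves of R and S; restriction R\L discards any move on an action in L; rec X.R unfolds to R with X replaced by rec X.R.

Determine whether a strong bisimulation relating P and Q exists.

not bisimilar

P's transition system — 3 states:
  u0 = rec X. b.(0 + 0 + 0\{c})\{a,c} + c.X + a.0 :: =a=> u1, =b=> u2, =c=> u0
  u1 = 0 :: deadlocked
  u2 = (0 + 0 + 0\{c})\{a,c} :: deadlocked
Q's transition system — 2 states:
  v0 = rec X. b.(0 + 0 + 0\{c})\{a,c} + c.X :: =b=> v1, =c=> v0
  v1 = (0 + 0 + 0\{c})\{a,c} :: deadlocked
Bisimilarity quotient blocks:
  B0 = {u0}
  B1 = {u1, u2, v1}
  B2 = {v0}
u0 ∈ B0, v0 ∈ B2 → different blocks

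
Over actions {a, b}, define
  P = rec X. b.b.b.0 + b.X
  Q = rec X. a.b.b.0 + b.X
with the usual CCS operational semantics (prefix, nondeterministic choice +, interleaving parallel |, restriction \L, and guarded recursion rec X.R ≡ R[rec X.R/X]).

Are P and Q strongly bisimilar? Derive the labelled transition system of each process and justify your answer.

Reachable graph of P (4 states):
  s0 = rec X. b.b.b.0 + b.X has moves --b--▸ s0, --b--▸ s1
  s1 = b.b.0 has moves --b--▸ s2
  s2 = b.0 has moves --b--▸ s3
  s3 = 0 has moves deadlocked
Reachable graph of Q (4 states):
  t0 = rec X. a.b.b.0 + b.X has moves --a--▸ t1, --b--▸ t0
  t1 = b.b.0 has moves --b--▸ t2
  t2 = b.0 has moves --b--▸ t3
  t3 = 0 has moves deadlocked
Coarsest stable partition (strong bisimilarity classes):
  B0 = {s0}
  B1 = {s1, t1}
  B2 = {s2, t2}
  B3 = {s3, t3}
  B4 = {t0}
s0 ∈ B0, t0 ∈ B4 → different blocks

not bisimilar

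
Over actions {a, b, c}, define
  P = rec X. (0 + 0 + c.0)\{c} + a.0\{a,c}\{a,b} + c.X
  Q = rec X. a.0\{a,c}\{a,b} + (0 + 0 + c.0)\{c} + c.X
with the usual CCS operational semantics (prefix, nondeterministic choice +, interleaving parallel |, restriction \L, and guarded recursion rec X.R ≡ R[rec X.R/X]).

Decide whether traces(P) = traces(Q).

trace-equivalent

LTS(P): 2 reachable states
  u0 = rec X. (0 + 0 + c.0)\{c} + a.0\{a,c}\{a,b} + c.X ⊢ ··a··> u1, ··c··> u0
  u1 = 0\{a,c}\{a,b} ⊢ ·
LTS(Q): 2 reachable states
  v0 = rec X. a.0\{a,c}\{a,b} + (0 + 0 + c.0)\{c} + c.X ⊢ ··a··> v1, ··c··> v0
  v1 = 0\{a,c}\{a,b} ⊢ ·
Partition-refinement fixed point:
  B0 = {u0, v0}
  B1 = {u1, v1}
u0 ∈ B0, v0 ∈ B0 → same block
Bisimilar ⇒ trace-equivalent.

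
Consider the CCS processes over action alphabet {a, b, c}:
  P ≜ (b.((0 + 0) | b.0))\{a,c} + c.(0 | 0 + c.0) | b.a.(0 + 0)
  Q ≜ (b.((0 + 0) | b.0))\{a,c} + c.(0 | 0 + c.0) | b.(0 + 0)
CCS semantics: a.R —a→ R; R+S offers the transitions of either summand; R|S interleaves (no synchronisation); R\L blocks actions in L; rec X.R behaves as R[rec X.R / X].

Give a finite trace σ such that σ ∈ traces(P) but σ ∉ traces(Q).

LTS(P): 11 reachable states
  s0 = (b.((0 + 0) | b.0))\{a,c} + c.(0 | 0 + c.0) | b.a.(0 + 0) → —b→ s1, —b→ s2, —c→ s3
  s1 = ((0 + 0) | b.0)\{a,c} → —b→ s4
  s2 = c.(0 | 0 + c.0) | a.(0 + 0) → —a→ s5, —c→ s6
  s3 = (0 | 0 + c.0) | b.a.(0 + 0) → —b→ s6, —c→ s7
  s4 = ((0 + 0) | 0)\{a,c} → ·
  s5 = c.(0 | 0 + c.0) | (0 + 0) → —c→ s8
  s6 = (0 | 0 + c.0) | a.(0 + 0) → —a→ s8, —c→ s9
  s7 = 0 | b.a.(0 + 0) → —b→ s9
  s8 = (0 | 0 + c.0) | (0 + 0) → —c→ s10
  s9 = 0 | a.(0 + 0) → —a→ s10
  s10 = 0 | (0 + 0) → ·
LTS(Q): 8 reachable states
  t0 = (b.((0 + 0) | b.0))\{a,c} + c.(0 | 0 + c.0) | b.(0 + 0) → —b→ t1, —b→ t2, —c→ t3
  t1 = ((0 + 0) | b.0)\{a,c} → —b→ t4
  t2 = c.(0 | 0 + c.0) | (0 + 0) → —c→ t5
  t3 = (0 | 0 + c.0) | b.(0 + 0) → —b→ t5, —c→ t6
  t4 = ((0 + 0) | 0)\{a,c} → ·
  t5 = (0 | 0 + c.0) | (0 + 0) → —c→ t7
  t6 = 0 | b.(0 + 0) → —b→ t7
  t7 = 0 | (0 + 0) → ·
Trace ⟨ba⟩ through P, begin at {s0}:
  after b @ step 1: {s1, s2}
  after a @ step 2: {s5}
  ✓ P
Trace ⟨ba⟩ through Q, begin at {t0}:
  after b @ step 1: {t1, t2}
  after a @ step 2: ∅ (Q stuck)

ba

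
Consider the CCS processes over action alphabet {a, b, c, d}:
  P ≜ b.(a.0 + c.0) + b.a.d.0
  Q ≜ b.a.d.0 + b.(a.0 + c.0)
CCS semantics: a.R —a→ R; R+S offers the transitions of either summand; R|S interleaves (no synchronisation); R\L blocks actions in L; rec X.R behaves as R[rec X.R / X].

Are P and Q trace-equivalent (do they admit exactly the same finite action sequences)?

YES

P's transition system — 5 states:
  m0 = b.(a.0 + c.0) + b.a.d.0 :: =b=> m1, =b=> m2
  m1 = a.0 + c.0 :: =a=> m3, =c=> m3
  m2 = a.d.0 :: =a=> m4
  m3 = 0 :: ·
  m4 = d.0 :: =d=> m3
Q's transition system — 5 states:
  n0 = b.a.d.0 + b.(a.0 + c.0) :: =b=> n1, =b=> n2
  n1 = a.0 + c.0 :: =a=> n3, =c=> n3
  n2 = a.d.0 :: =a=> n4
  n3 = 0 :: ·
  n4 = d.0 :: =d=> n3
Partition-refinement fixed point:
  B0 = {m0, n0}
  B1 = {m1, n1}
  B2 = {m3, n3}
  B3 = {m2, n2}
  B4 = {m4, n4}
m0 ∈ B0, n0 ∈ B0 → same block
Bisimilar ⇒ trace-equivalent.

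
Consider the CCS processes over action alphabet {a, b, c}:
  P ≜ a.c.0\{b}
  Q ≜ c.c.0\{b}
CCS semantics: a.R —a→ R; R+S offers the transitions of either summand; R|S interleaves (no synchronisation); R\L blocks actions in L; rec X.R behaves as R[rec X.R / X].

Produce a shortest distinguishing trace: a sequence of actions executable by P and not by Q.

a

P's transition system — 3 states:
  m0 = a.c.0\{b} | -a-> m1
  m1 = c.0\{b} | -c-> m2
  m2 = 0\{b} | stopped
Q's transition system — 3 states:
  n0 = c.c.0\{b} | -c-> n1
  n1 = c.0\{b} | -c-> n2
  n2 = 0\{b} | stopped
Trace ⟨a⟩ through P, begin at {m0}:
  [1] a ⇒ {m1}
  — P admits the full trace.
Trace ⟨a⟩ through Q, begin at {n0}:
  [1] a ⇒ ∅  — Q cannot continue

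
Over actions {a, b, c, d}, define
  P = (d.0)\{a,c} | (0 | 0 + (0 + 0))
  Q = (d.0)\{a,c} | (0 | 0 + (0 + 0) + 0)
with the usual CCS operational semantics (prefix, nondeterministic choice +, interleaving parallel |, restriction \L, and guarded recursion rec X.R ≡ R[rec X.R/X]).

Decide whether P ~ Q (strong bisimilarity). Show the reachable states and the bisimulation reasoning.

P ~ Q

P's transition system — 2 states:
  m0 = (d.0)\{a,c} | (0 | 0 + (0 + 0)) → =d=> m1
  m1 = 0\{a,c} | (0 | 0 + (0 + 0)) → deadlocked
Q's transition system — 2 states:
  n0 = (d.0)\{a,c} | (0 | 0 + (0 + 0) + 0) → =d=> n1
  n1 = 0\{a,c} | (0 | 0 + (0 + 0) + 0) → deadlocked
Partition-refinement fixed point:
  B0 = {m0, n0}
  B1 = {m1, n1}
m0 ∈ B0, n0 ∈ B0 → same block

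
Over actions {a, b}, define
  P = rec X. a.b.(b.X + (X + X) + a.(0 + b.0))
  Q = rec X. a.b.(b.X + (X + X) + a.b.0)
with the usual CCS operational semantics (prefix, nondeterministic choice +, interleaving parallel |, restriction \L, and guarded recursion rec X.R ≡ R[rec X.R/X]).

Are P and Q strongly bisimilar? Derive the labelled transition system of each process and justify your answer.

Reachable graph of P (5 states):
  p0 = rec X. a.b.(b.X + (X + X) + a.(0 + b.0)) :: —a→ p1
  p1 = b.(b.(rec X. a.b.(b.X + (X + X) + a.(0 + b.0))) + ((rec X. a.b.(b.X + (X + X) + a.(0 + b.0))) + (rec X. a.b.(b.X + (X + X) + a.(0 + b.0)))) + a.(0 + b.0)) :: —b→ p2
  p2 = b.(rec X. a.b.(b.X + (X + X) + a.(0 + b.0))) + ((rec X. a.b.(b.X + (X + X) + a.(0 + b.0))) + (rec X. a.b.(b.X + (X + X) + a.(0 + b.0)))) + a.(0 + b.0) :: —a→ p1, —a→ p3, —b→ p0
  p3 = 0 + b.0 :: —b→ p4
  p4 = 0 :: deadlocked
Reachable graph of Q (5 states):
  q0 = rec X. a.b.(b.X + (X + X) + a.b.0) :: —a→ q1
  q1 = b.(b.(rec X. a.b.(b.X + (X + X) + a.b.0)) + ((rec X. a.b.(b.X + (X + X) + a.b.0)) + (rec X. a.b.(b.X + (X + X) + a.b.0))) + a.b.0) :: —b→ q2
  q2 = b.(rec X. a.b.(b.X + (X + X) + a.b.0)) + ((rec X. a.b.(b.X + (X + X) + a.b.0)) + (rec X. a.b.(b.X + (X + X) + a.b.0))) + a.b.0 :: —a→ q1, —a→ q3, —b→ q0
  q3 = b.0 :: —b→ q4
  q4 = 0 :: deadlocked
Coarsest stable partition (strong bisimilarity classes):
  B0 = {p0, q0}
  B1 = {p1, q1}
  B2 = {p2, q2}
  B3 = {p3, q3}
  B4 = {p4, q4}
p0 ∈ B0, q0 ∈ B0 → same block

bisimilar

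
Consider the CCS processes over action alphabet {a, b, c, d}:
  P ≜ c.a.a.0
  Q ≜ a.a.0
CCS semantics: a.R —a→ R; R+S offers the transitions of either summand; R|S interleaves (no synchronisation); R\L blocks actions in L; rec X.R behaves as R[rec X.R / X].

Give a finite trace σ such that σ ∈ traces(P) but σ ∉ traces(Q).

LTS(P): 4 reachable states
  p0 = c.a.a.0 :: ··c··> p1
  p1 = a.a.0 :: ··a··> p2
  p2 = a.0 :: ··a··> p3
  p3 = 0 :: stopped
LTS(Q): 3 reachable states
  q0 = a.a.0 :: ··a··> q1
  q1 = a.0 :: ··a··> q2
  q2 = 0 :: stopped
Run σ = ⟨c⟩ on P: start {p0}
  step 1 (c): {p1}
  — P admits the full trace.
Run σ = ⟨c⟩ on Q: start {q0}
  step 1 (c): ∅  — Q cannot continue

c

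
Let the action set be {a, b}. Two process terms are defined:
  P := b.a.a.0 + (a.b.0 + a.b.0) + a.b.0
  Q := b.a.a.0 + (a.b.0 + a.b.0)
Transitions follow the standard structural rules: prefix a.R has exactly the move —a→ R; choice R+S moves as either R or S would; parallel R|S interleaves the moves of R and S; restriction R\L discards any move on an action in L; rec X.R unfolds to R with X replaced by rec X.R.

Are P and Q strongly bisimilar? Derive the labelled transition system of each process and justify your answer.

YES

LTS(P): 5 reachable states
  p0 = b.a.a.0 + (a.b.0 + a.b.0) + a.b.0 | -a-> p1, -b-> p2
  p1 = b.0 | -b-> p3
  p2 = a.a.0 | -a-> p4
  p3 = 0 | (no moves)
  p4 = a.0 | -a-> p3
LTS(Q): 5 reachable states
  q0 = b.a.a.0 + (a.b.0 + a.b.0) | -a-> q1, -b-> q2
  q1 = b.0 | -b-> q3
  q2 = a.a.0 | -a-> q4
  q3 = 0 | (no moves)
  q4 = a.0 | -a-> q3
Coarsest stable partition (strong bisimilarity classes):
  B0 = {p0, q0}
  B1 = {p1, q1}
  B2 = {p3, q3}
  B3 = {p2, q2}
  B4 = {p4, q4}
p0 ∈ B0, q0 ∈ B0 → same block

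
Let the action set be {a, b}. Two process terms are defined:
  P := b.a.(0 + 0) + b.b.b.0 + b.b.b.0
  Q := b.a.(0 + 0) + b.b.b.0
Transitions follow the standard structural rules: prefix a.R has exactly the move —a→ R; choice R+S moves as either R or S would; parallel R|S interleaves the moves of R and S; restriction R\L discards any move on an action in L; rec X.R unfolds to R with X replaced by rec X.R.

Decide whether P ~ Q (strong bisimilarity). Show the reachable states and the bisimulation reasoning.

P ~ Q

Reachable graph of P (6 states):
  p0 = b.a.(0 + 0) + b.b.b.0 + b.b.b.0 → ··b··> p1, ··b··> p2
  p1 = a.(0 + 0) → ··a··> p3
  p2 = b.b.0 → ··b··> p4
  p3 = 0 + 0 → ·
  p4 = b.0 → ··b··> p5
  p5 = 0 → ·
Reachable graph of Q (6 states):
  q0 = b.a.(0 + 0) + b.b.b.0 → ··b··> q1, ··b··> q2
  q1 = a.(0 + 0) → ··a··> q3
  q2 = b.b.0 → ··b··> q4
  q3 = 0 + 0 → ·
  q4 = b.0 → ··b··> q5
  q5 = 0 → ·
Partition-refinement fixed point:
  B0 = {p0, q0}
  B1 = {p2, q2}
  B2 = {p4, q4}
  B3 = {p3, p5, q3, q5}
  B4 = {p1, q1}
p0 ∈ B0, q0 ∈ B0 → same block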